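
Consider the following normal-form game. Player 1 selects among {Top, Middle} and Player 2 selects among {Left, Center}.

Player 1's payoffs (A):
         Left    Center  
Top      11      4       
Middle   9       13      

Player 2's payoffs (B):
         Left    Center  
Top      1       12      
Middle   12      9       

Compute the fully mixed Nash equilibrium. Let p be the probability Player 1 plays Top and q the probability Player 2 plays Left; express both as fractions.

In a mixed NE each player is indifferent between their pure strategies, so the opponent's mix sets the indifference.
Player 2 indifferent between Left and Center: p·1 + (1−p)·12 = p·12 + (1−p)·9 ⟹ 12 + (-11)p = 9 + 3p ⟹ p = 3/14.
Player 1 indifferent between Top and Middle: q·11 + (1−q)·4 = q·9 + (1−q)·13 ⟹ 4 + 7q = 13 + (-4)q ⟹ q = 9/11.

p = 3/14, q = 9/11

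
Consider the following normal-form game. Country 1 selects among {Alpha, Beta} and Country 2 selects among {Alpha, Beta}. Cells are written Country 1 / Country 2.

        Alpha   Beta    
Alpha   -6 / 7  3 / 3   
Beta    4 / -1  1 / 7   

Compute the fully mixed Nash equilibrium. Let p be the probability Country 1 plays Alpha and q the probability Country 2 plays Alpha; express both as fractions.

Each player's mixing probability is pinned down by making the *other* player indifferent.
Country 2 indifferent between Alpha and Beta: p·7 + (1−p)·(-1) = p·3 + (1−p)·7 ⟹ (-1) + 8p = 7 + (-4)p ⟹ p = 2/3.
Country 1 indifferent between Alpha and Beta: q·(-6) + (1−q)·3 = q·4 + (1−q)·1 ⟹ 3 + (-9)q = 1 + 3q ⟹ q = 1/6.

p = 2/3, q = 1/6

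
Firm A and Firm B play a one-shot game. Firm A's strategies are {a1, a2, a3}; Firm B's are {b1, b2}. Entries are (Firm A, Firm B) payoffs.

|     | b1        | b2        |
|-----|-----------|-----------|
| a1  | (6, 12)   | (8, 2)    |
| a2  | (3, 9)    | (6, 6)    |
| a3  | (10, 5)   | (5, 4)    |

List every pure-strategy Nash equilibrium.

(a3, b1)

A profile is a Nash equilibrium when each player is best-responding to the other.
Firm A's best responses — vs b1: a3 (payoff 10); vs b2: a1 (payoff 8).
Firm B's best responses — vs a1: b1 (payoff 12); vs a2: b1 (payoff 9); vs a3: b1 (payoff 5).
The only mutual best response is (a3, b1); neither player gains by switching there.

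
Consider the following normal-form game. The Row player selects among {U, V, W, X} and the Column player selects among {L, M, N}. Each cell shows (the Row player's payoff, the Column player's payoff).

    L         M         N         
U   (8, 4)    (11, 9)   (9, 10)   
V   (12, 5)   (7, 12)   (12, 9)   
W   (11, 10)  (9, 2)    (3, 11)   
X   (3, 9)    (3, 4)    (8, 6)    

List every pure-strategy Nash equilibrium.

A profile is a Nash equilibrium when each player is best-responding to the other.
The Row player's best responses — vs L: V (payoff 12); vs M: U (payoff 11); vs N: V (payoff 12).
The Column player's best responses — vs U: N (payoff 10); vs V: M (payoff 12); vs W: N (payoff 11); vs X: L (payoff 9).
No cell has both players best-responding. For instance, the Row player's best reply to M is U, but against U the Column player prefers N over M.

No pure-strategy Nash equilibrium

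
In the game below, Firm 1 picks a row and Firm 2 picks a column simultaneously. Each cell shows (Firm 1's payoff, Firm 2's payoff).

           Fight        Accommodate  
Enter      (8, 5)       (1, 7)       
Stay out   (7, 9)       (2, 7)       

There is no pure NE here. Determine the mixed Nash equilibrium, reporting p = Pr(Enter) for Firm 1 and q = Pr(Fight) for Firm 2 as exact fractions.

p = 1/2, q = 1/2

Each player's mixing probability is pinned down by making the *other* player indifferent.
Firm 2 indifferent between Fight and Accommodate: p·5 + (1−p)·9 = p·7 + (1−p)·7 ⟹ 9 + (-4)p = 7 + 0p ⟹ p = 1/2.
Firm 1 indifferent between Enter and Stay out: q·8 + (1−q)·1 = q·7 + (1−q)·2 ⟹ 1 + 7q = 2 + 5q ⟹ q = 1/2.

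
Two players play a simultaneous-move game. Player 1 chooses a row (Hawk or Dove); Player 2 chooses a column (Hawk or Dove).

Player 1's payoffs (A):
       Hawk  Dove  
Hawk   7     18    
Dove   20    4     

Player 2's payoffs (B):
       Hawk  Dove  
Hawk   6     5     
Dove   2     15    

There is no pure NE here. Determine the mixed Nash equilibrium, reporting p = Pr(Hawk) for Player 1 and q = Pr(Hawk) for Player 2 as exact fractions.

p = 13/14, q = 14/27

In a mixed NE each player is indifferent between their pure strategies, so the opponent's mix sets the indifference.
Player 2 indifferent between Hawk and Dove: p·6 + (1−p)·2 = p·5 + (1−p)·15 ⟹ 2 + 4p = 15 + (-10)p ⟹ p = 13/14.
Player 1 indifferent between Hawk and Dove: q·7 + (1−q)·18 = q·20 + (1−q)·4 ⟹ 18 + (-11)q = 4 + 16q ⟹ q = 14/27.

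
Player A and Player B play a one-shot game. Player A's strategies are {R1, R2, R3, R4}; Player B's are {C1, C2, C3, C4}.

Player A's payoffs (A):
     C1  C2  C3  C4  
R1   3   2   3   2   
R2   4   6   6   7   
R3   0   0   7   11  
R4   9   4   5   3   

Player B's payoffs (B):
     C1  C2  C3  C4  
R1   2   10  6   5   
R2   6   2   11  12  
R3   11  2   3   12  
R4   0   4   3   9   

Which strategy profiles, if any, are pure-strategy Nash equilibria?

Find each player's best response to every opponent strategy; NE are the intersections.
Player A's best responses — vs C1: R4 (payoff 9); vs C2: R2 (payoff 6); vs C3: R3 (payoff 7); vs C4: R3 (payoff 11).
Player B's best responses — vs R1: C2 (payoff 10); vs R2: C4 (payoff 12); vs R3: C4 (payoff 12); vs R4: C4 (payoff 9).
The only mutual best response is (R3, C4); neither player gains by switching there.

(R3, C4)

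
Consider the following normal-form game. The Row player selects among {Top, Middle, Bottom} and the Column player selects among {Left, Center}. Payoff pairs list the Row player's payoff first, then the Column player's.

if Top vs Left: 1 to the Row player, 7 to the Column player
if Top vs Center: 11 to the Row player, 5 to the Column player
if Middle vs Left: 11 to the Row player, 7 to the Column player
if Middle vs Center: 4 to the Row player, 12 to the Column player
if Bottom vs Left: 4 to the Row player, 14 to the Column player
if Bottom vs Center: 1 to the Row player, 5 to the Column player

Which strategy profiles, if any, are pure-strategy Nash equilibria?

None

A profile is a Nash equilibrium when each player is best-responding to the other.
The Row player's best responses — vs Left: Middle (payoff 11); vs Center: Top (payoff 11).
The Column player's best responses — vs Top: Left (payoff 7); vs Middle: Center (payoff 12); vs Bottom: Left (payoff 14).
No cell has both players best-responding. For instance, the Row player's best reply to Center is Top, but against Top the Column player prefers Left over Center.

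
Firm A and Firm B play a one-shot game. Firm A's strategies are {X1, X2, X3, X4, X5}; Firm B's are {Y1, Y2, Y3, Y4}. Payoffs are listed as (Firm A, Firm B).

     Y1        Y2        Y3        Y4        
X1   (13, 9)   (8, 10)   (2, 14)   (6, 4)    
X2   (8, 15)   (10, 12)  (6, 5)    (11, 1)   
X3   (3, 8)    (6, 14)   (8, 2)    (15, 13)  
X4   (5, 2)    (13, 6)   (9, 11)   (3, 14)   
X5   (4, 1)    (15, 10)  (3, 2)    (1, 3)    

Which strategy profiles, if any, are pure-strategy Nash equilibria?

Find each player's best response to every opponent strategy; NE are the intersections.
Firm A's best responses — vs Y1: X1 (payoff 13); vs Y2: X5 (payoff 15); vs Y3: X4 (payoff 9); vs Y4: X3 (payoff 15).
Firm B's best responses — vs X1: Y3 (payoff 14); vs X2: Y1 (payoff 15); vs X3: Y2 (payoff 14); vs X4: Y4 (payoff 14); vs X5: Y2 (payoff 10).
The only mutual best response is (X5, Y2); neither player gains by switching there.

(X5, Y2)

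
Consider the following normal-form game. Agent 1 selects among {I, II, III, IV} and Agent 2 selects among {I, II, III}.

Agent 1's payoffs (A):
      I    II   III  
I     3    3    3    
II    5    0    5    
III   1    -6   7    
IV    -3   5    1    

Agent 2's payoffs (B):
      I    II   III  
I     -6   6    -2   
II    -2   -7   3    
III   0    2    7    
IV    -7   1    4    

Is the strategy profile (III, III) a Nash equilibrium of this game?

Holding Agent 2 at III: Agent 1 gets 7 from III, versus 3 from I, 5 from II, 1 from IV. No profitable deviation for Agent 1.
Holding Agent 1 at III: Agent 2 gets 7 from III, versus 0 from I, 2 from II. No profitable deviation for Agent 2 either.

Yes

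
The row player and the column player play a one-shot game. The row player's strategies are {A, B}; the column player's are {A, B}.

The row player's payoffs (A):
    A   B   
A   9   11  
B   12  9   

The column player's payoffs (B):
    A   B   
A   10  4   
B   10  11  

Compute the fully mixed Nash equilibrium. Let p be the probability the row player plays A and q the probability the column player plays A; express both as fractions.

In a mixed NE each player is indifferent between their pure strategies, so the opponent's mix sets the indifference.
The column player indifferent between A and B: p·10 + (1−p)·10 = p·4 + (1−p)·11 ⟹ 10 + 0p = 11 + (-7)p ⟹ p = 1/7.
The row player indifferent between A and B: q·9 + (1−q)·11 = q·12 + (1−q)·9 ⟹ 11 + (-2)q = 9 + 3q ⟹ q = 2/5.

p = 1/7, q = 2/5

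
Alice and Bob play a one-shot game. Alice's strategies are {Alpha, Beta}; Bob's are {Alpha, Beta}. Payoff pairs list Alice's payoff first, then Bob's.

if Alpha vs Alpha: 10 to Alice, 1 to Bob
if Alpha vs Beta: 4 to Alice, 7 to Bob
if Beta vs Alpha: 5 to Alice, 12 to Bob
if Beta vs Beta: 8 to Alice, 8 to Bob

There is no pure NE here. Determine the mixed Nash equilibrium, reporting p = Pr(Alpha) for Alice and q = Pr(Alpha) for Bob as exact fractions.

p = 2/5, q = 4/9

In a mixed NE each player is indifferent between their pure strategies, so the opponent's mix sets the indifference.
Bob indifferent between Alpha and Beta: p·1 + (1−p)·12 = p·7 + (1−p)·8 ⟹ 12 + (-11)p = 8 + (-1)p ⟹ p = 2/5.
Alice indifferent between Alpha and Beta: q·10 + (1−q)·4 = q·5 + (1−q)·8 ⟹ 4 + 6q = 8 + (-3)q ⟹ q = 4/9.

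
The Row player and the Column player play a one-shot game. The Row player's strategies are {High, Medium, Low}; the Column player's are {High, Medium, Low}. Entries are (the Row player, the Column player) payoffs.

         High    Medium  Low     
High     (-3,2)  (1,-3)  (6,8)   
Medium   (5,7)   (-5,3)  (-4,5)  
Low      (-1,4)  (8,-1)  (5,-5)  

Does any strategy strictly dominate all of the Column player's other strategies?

A strategy is strictly dominant if it gives the Column player a strictly higher payoff than every other strategy, against every choice by the opponent.
High is not dominant: against High, Low gives 8 > 2.
Medium is not dominant: against High, High gives 2 > -3.
Low is not dominant: against Medium, High gives 7 > 5.
No single strategy is best against every opponent action.

None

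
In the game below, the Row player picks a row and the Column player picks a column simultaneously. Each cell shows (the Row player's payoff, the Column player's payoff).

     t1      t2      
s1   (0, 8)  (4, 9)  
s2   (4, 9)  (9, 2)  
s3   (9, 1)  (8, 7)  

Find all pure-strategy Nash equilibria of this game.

Find each player's best response to every opponent strategy; NE are the intersections.
The Row player's best responses — vs t1: s3 (payoff 9); vs t2: s2 (payoff 9).
The Column player's best responses — vs s1: t2 (payoff 9); vs s2: t1 (payoff 9); vs s3: t2 (payoff 7).
No cell has both players best-responding. For instance, the Row player's best reply to t1 is s3, but against s3 the Column player prefers t2 over t1.

None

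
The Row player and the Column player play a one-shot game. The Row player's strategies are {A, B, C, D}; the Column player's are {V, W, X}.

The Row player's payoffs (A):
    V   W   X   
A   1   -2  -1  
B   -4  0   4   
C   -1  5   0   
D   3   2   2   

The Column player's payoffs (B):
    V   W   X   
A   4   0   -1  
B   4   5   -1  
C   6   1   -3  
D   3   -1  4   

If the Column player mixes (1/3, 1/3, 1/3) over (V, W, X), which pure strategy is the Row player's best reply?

D

Compute the Row player's expected payoff from each pure strategy against the given mix.
A: (1/3)·1 + (1/3)·(-2) + (1/3)·(-1) = -2/3
B: (1/3)·(-4) + (1/3)·0 + (1/3)·4 = 0
C: (1/3)·(-1) + (1/3)·5 + (1/3)·0 = 4/3
D: (1/3)·3 + (1/3)·2 + (1/3)·2 = 7/3
Highest expected payoff is 7/3, from D.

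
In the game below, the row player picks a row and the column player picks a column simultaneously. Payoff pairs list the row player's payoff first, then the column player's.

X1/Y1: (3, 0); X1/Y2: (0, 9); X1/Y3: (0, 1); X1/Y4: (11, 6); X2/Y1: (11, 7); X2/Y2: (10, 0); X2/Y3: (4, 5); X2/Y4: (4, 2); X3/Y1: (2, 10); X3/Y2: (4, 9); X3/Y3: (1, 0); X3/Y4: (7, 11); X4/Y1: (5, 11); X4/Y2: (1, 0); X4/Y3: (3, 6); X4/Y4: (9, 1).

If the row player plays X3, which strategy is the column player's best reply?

With the row player fixed at X3, the column player's payoffs are: Y1 → 10, Y2 → 9, Y3 → 0, Y4 → 11.
The maximum is 11, achieved by Y4.

Y4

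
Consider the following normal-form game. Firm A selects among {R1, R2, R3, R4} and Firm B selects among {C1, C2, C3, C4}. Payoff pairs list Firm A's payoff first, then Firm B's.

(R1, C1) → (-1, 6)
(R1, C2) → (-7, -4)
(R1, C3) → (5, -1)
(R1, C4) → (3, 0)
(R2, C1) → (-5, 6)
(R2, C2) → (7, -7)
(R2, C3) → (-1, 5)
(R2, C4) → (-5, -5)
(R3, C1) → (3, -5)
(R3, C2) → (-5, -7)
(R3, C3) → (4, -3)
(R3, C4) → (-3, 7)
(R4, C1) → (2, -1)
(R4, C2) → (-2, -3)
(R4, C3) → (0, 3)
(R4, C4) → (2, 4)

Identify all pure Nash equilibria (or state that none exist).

Find each player's best response to every opponent strategy; NE are the intersections.
Firm A's best responses — vs C1: R3 (payoff 3); vs C2: R2 (payoff 7); vs C3: R1 (payoff 5); vs C4: R1 (payoff 3).
Firm B's best responses — vs R1: C1 (payoff 6); vs R2: C1 (payoff 6); vs R3: C4 (payoff 7); vs R4: C4 (payoff 4).
No cell has both players best-responding. For instance, Firm A's best reply to C2 is R2, but against R2 Firm B prefers C1 over C2.

There is no pure-strategy Nash equilibrium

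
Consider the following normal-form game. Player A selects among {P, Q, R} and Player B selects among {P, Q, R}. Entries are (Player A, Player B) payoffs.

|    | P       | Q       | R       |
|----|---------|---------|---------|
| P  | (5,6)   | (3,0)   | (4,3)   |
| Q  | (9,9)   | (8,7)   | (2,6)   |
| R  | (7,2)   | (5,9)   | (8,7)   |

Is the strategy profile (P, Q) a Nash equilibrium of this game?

No

Holding Player B at Q: Player A gets 3 from P but could get 8 by switching to Q. Player A has a profitable deviation.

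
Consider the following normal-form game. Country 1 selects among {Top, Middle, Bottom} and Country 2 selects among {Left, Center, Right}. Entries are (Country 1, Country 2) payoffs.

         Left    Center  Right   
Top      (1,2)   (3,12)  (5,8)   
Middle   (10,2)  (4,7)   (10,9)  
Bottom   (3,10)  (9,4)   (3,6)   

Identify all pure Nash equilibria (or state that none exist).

(Middle, Right)

Find each player's best response to every opponent strategy; NE are the intersections.
Country 1's best responses — vs Left: Middle (payoff 10); vs Center: Bottom (payoff 9); vs Right: Middle (payoff 10).
Country 2's best responses — vs Top: Center (payoff 12); vs Middle: Right (payoff 9); vs Bottom: Left (payoff 10).
The only mutual best response is (Middle, Right); neither player gains by switching there.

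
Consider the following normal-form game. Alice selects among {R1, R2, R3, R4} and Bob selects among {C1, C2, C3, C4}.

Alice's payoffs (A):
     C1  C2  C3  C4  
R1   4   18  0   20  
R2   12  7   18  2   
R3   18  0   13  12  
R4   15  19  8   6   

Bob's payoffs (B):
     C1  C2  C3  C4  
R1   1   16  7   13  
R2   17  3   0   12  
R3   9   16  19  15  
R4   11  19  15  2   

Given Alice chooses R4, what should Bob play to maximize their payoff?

With Alice fixed at R4, Bob's payoffs are: C1 → 11, C2 → 19, C3 → 15, C4 → 2.
The maximum is 19, achieved by C2.

C2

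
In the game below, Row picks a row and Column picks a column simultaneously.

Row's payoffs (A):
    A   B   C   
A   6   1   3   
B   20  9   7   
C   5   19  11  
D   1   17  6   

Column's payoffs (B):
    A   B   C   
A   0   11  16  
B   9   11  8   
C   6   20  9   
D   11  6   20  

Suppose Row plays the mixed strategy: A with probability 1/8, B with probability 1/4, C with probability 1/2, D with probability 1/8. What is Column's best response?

B

Column's best reply maximizes expected payoff against the mix.
A: (1/8)·0 + (1/4)·9 + (1/2)·6 + (1/8)·11 = 53/8
B: (1/8)·11 + (1/4)·11 + (1/2)·20 + (1/8)·6 = 119/8
C: (1/8)·16 + (1/4)·8 + (1/2)·9 + (1/8)·20 = 11
Highest expected payoff is 119/8, from B.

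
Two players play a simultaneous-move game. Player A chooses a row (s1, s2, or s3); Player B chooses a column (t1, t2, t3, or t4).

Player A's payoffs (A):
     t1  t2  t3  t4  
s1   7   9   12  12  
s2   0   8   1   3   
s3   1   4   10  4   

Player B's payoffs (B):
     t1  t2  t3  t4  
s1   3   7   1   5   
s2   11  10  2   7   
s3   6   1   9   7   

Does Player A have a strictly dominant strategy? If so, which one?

Check whether one of Player A's strategies beats all alternatives regardless of what the opponent does.
s1 strictly dominates: vs t1: 7 > each of {0, 1}; vs t2: 9 > each of {8, 4}; vs t3: 12 > each of {1, 10}; vs t4: 12 > each of {3, 4}.

s1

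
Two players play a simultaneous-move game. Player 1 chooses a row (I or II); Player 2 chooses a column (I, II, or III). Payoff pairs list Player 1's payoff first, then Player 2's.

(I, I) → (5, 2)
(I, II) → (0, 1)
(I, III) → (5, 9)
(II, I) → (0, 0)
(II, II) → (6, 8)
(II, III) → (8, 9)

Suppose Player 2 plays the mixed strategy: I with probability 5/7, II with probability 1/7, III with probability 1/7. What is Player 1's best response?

Player 1's best reply maximizes expected payoff against the mix.
I: (5/7)·5 + (1/7)·0 + (1/7)·5 = 30/7
II: (5/7)·0 + (1/7)·6 + (1/7)·8 = 2
Highest expected payoff is 30/7, from I.

I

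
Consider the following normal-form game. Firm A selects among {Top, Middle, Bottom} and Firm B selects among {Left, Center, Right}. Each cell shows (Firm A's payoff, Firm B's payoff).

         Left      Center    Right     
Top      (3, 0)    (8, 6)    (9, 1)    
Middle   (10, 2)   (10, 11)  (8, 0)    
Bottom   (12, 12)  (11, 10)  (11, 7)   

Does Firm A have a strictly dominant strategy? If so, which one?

Bottom

A strategy is strictly dominant if it gives Firm A a strictly higher payoff than every other strategy, against every choice by the opponent.
Bottom strictly dominates: vs Left: 12 > each of {3, 10}; vs Center: 11 > each of {8, 10}; vs Right: 11 > each of {9, 8}.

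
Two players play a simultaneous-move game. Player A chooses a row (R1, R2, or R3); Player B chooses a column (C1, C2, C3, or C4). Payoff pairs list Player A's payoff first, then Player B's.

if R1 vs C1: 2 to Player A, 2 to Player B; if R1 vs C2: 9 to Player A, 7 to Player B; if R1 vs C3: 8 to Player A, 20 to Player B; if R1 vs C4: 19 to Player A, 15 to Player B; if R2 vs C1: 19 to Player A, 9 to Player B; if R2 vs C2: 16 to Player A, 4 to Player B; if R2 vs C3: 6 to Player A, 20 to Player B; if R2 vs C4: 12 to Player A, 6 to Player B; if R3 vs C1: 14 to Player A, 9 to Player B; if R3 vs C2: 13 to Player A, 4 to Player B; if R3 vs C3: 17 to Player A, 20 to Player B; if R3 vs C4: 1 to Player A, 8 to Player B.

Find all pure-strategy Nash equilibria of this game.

Check mutual best responses: a cell is a NE iff neither player can gain by unilaterally deviating.
Player A's best responses — vs C1: R2 (payoff 19); vs C2: R2 (payoff 16); vs C3: R3 (payoff 17); vs C4: R1 (payoff 19).
Player B's best responses — vs R1: C3 (payoff 20); vs R2: C3 (payoff 20); vs R3: C3 (payoff 20).
The only mutual best response is (R3, C3); neither player gains by switching there.

(R3, C3)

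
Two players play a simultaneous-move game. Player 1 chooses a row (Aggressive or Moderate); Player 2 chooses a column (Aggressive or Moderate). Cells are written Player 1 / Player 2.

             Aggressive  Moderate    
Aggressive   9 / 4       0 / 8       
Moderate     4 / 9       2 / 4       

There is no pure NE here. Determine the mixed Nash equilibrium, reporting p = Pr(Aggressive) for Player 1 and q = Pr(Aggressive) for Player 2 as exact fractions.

p = 5/9, q = 2/7

Each player's mixing probability is pinned down by making the *other* player indifferent.
Player 2 indifferent between Aggressive and Moderate: p·4 + (1−p)·9 = p·8 + (1−p)·4 ⟹ 9 + (-5)p = 4 + 4p ⟹ p = 5/9.
Player 1 indifferent between Aggressive and Moderate: q·9 + (1−q)·0 = q·4 + (1−q)·2 ⟹ 0 + 9q = 2 + 2q ⟹ q = 2/7.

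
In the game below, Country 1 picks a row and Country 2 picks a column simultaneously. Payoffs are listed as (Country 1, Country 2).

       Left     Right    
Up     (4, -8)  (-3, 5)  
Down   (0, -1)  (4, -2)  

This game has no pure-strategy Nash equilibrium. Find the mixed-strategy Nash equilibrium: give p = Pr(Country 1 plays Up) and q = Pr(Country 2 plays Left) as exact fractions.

p = 1/14, q = 7/11

In a mixed NE each player is indifferent between their pure strategies, so the opponent's mix sets the indifference.
Country 2 indifferent between Left and Right: p·(-8) + (1−p)·(-1) = p·5 + (1−p)·(-2) ⟹ (-1) + (-7)p = (-2) + 7p ⟹ p = 1/14.
Country 1 indifferent between Up and Down: q·4 + (1−q)·(-3) = q·0 + (1−q)·4 ⟹ (-3) + 7q = 4 + (-4)q ⟹ q = 7/11.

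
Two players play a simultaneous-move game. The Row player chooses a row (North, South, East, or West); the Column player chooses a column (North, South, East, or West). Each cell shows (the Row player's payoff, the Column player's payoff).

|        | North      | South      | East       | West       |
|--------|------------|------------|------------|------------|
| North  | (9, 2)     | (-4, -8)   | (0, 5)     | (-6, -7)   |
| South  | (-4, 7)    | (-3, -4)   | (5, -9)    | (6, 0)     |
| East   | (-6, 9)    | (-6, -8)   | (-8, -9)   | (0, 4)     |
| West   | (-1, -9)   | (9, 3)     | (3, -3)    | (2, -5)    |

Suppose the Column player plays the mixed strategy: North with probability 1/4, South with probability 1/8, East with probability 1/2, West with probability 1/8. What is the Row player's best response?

The Row player's best reply maximizes expected payoff against the mix.
North: (1/4)·9 + (1/8)·(-4) + (1/2)·0 + (1/8)·(-6) = 1
South: (1/4)·(-4) + (1/8)·(-3) + (1/2)·5 + (1/8)·6 = 15/8
East: (1/4)·(-6) + (1/8)·(-6) + (1/2)·(-8) + (1/8)·0 = -25/4
West: (1/4)·(-1) + (1/8)·9 + (1/2)·3 + (1/8)·2 = 21/8
Highest expected payoff is 21/8, from West.

West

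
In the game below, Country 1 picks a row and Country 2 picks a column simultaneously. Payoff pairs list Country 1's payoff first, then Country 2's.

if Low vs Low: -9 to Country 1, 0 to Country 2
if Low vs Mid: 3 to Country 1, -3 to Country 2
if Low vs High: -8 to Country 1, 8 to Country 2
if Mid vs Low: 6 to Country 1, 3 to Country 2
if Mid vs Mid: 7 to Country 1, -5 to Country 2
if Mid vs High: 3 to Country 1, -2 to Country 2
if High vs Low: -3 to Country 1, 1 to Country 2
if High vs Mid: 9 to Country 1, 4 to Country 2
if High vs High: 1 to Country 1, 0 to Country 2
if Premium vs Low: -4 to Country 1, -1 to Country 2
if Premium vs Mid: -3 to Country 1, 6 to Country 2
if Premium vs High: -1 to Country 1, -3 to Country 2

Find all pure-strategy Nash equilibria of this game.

A profile is a Nash equilibrium when each player is best-responding to the other.
Country 1's best responses — vs Low: Mid (payoff 6); vs Mid: High (payoff 9); vs High: Mid (payoff 3).
Country 2's best responses — vs Low: High (payoff 8); vs Mid: Low (payoff 3); vs High: Mid (payoff 4); vs Premium: Mid (payoff 6).
Mutual best responses occur at (Mid, Low) and (High, Mid); at each, neither player gains by switching.

(Mid, Low) and (High, Mid)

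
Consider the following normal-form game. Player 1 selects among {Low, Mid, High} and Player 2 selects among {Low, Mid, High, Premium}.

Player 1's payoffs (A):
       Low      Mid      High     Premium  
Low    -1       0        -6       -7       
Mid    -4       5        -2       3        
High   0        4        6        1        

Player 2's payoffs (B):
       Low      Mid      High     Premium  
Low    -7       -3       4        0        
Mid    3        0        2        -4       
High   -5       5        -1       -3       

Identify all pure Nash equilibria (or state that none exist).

A profile is a Nash equilibrium when each player is best-responding to the other.
Player 1's best responses — vs Low: High (payoff 0); vs Mid: Mid (payoff 5); vs High: High (payoff 6); vs Premium: Mid (payoff 3).
Player 2's best responses — vs Low: High (payoff 4); vs Mid: Low (payoff 3); vs High: Mid (payoff 5).
No cell has both players best-responding. For instance, Player 1's best reply to Low is High, but against High Player 2 prefers Mid over Low.

There is no pure-strategy Nash equilibrium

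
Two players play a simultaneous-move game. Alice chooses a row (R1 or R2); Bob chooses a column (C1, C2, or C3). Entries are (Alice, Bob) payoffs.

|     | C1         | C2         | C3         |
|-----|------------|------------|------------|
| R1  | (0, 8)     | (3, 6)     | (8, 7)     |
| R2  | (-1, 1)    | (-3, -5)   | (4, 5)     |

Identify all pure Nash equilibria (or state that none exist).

(R1, C1)

Find each player's best response to every opponent strategy; NE are the intersections.
Alice's best responses — vs C1: R1 (payoff 0); vs C2: R1 (payoff 3); vs C3: R1 (payoff 8).
Bob's best responses — vs R1: C1 (payoff 8); vs R2: C3 (payoff 5).
The only mutual best response is (R1, C1); neither player gains by switching there.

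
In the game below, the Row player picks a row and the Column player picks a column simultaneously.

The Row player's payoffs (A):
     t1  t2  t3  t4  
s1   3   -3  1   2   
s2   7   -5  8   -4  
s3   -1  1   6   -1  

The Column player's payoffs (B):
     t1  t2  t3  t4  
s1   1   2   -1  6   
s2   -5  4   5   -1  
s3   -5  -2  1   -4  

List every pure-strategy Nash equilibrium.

(s1, t4) and (s2, t3)

Check mutual best responses: a cell is a NE iff neither player can gain by unilaterally deviating.
The Row player's best responses — vs t1: s2 (payoff 7); vs t2: s3 (payoff 1); vs t3: s2 (payoff 8); vs t4: s1 (payoff 2).
The Column player's best responses — vs s1: t4 (payoff 6); vs s2: t3 (payoff 5); vs s3: t3 (payoff 1).
Mutual best responses occur at (s1, t4) and (s2, t3); at each, neither player gains by switching.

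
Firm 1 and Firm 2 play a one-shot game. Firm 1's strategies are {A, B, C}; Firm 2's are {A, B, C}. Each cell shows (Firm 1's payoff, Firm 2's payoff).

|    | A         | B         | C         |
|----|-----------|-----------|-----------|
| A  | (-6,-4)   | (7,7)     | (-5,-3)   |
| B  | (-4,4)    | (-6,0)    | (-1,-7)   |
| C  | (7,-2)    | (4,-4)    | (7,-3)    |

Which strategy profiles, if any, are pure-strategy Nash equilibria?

(A, B) and (C, A)

Find each player's best response to every opponent strategy; NE are the intersections.
Firm 1's best responses — vs A: C (payoff 7); vs B: A (payoff 7); vs C: C (payoff 7).
Firm 2's best responses — vs A: B (payoff 7); vs B: A (payoff 4); vs C: A (payoff -2).
Mutual best responses occur at (A, B) and (C, A); at each, neither player gains by switching.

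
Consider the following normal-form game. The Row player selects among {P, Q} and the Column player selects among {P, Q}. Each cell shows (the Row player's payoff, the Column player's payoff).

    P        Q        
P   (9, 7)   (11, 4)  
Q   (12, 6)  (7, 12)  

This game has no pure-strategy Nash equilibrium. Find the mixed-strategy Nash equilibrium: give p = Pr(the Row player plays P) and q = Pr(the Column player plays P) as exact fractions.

p = 2/3, q = 4/7

Each player's mixing probability is pinned down by making the *other* player indifferent.
The Column player indifferent between P and Q: p·7 + (1−p)·6 = p·4 + (1−p)·12 ⟹ 6 + 1p = 12 + (-8)p ⟹ p = 2/3.
The Row player indifferent between P and Q: q·9 + (1−q)·11 = q·12 + (1−q)·7 ⟹ 11 + (-2)q = 7 + 5q ⟹ q = 4/7.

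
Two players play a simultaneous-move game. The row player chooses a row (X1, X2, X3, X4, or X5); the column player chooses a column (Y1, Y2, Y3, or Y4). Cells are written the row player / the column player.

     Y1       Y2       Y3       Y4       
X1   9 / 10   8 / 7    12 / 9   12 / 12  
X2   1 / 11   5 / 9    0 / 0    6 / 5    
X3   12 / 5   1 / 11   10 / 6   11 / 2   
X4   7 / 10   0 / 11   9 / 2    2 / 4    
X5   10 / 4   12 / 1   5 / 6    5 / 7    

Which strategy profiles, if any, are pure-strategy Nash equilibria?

Check mutual best responses: a cell is a NE iff neither player can gain by unilaterally deviating.
The row player's best responses — vs Y1: X3 (payoff 12); vs Y2: X5 (payoff 12); vs Y3: X1 (payoff 12); vs Y4: X1 (payoff 12).
The column player's best responses — vs X1: Y4 (payoff 12); vs X2: Y1 (payoff 11); vs X3: Y2 (payoff 11); vs X4: Y2 (payoff 11); vs X5: Y4 (payoff 7).
The only mutual best response is (X1, Y4); neither player gains by switching there.

(X1, Y4)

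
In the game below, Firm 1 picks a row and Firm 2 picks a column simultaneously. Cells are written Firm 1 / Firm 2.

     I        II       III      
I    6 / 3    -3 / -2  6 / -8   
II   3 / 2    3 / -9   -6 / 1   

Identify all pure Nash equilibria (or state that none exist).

(I, I)

Check mutual best responses: a cell is a NE iff neither player can gain by unilaterally deviating.
Firm 1's best responses — vs I: I (payoff 6); vs II: II (payoff 3); vs III: I (payoff 6).
Firm 2's best responses — vs I: I (payoff 3); vs II: I (payoff 2).
The only mutual best response is (I, I); neither player gains by switching there.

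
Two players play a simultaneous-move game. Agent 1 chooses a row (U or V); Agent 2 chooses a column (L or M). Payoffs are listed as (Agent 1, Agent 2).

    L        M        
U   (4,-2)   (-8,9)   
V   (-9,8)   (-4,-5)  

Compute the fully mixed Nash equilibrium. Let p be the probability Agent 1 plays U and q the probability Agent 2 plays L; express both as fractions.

Each player's mixing probability is pinned down by making the *other* player indifferent.
Agent 2 indifferent between L and M: p·(-2) + (1−p)·8 = p·9 + (1−p)·(-5) ⟹ 8 + (-10)p = (-5) + 14p ⟹ p = 13/24.
Agent 1 indifferent between U and V: q·4 + (1−q)·(-8) = q·(-9) + (1−q)·(-4) ⟹ (-8) + 12q = (-4) + (-5)q ⟹ q = 4/17.

p = 13/24, q = 4/17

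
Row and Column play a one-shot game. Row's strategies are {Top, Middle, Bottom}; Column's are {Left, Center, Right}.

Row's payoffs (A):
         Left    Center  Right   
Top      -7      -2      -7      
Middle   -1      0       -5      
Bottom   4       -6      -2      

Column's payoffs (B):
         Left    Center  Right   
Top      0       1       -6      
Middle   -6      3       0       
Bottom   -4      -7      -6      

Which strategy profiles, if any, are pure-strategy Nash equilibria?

A profile is a Nash equilibrium when each player is best-responding to the other.
Row's best responses — vs Left: Bottom (payoff 4); vs Center: Middle (payoff 0); vs Right: Bottom (payoff -2).
Column's best responses — vs Top: Center (payoff 1); vs Middle: Center (payoff 3); vs Bottom: Left (payoff -4).
Mutual best responses occur at (Middle, Center) and (Bottom, Left); at each, neither player gains by switching.

(Middle, Center) and (Bottom, Left)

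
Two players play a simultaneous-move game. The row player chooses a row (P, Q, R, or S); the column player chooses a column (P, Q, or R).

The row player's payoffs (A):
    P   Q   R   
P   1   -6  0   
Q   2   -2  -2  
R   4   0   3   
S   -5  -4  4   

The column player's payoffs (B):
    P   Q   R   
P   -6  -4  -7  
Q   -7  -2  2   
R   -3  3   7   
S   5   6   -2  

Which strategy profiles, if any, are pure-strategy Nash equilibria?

No pure-strategy Nash equilibrium

Find each player's best response to every opponent strategy; NE are the intersections.
The row player's best responses — vs P: R (payoff 4); vs Q: R (payoff 0); vs R: S (payoff 4).
The column player's best responses — vs P: Q (payoff -4); vs Q: R (payoff 2); vs R: R (payoff 7); vs S: Q (payoff 6).
No cell has both players best-responding. For instance, the row player's best reply to R is S, but against S the column player prefers Q over R.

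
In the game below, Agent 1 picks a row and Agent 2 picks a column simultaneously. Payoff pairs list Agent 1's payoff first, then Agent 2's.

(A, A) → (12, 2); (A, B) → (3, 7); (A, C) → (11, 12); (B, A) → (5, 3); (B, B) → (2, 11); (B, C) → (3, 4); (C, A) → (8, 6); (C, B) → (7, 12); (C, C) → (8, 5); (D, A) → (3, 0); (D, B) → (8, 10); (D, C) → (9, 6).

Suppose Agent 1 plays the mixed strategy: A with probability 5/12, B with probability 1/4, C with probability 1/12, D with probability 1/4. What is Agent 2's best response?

B

Agent 2's best reply maximizes expected payoff against the mix.
A: (5/12)·2 + (1/4)·3 + (1/12)·6 + (1/4)·0 = 25/12
B: (5/12)·7 + (1/4)·11 + (1/12)·12 + (1/4)·10 = 55/6
C: (5/12)·12 + (1/4)·4 + (1/12)·5 + (1/4)·6 = 95/12
Highest expected payoff is 55/6, from B.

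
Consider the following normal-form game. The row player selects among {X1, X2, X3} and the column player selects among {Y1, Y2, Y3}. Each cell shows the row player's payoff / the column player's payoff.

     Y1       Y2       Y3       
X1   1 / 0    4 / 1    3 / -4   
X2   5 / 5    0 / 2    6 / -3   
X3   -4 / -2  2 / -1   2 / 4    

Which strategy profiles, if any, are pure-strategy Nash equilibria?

A profile is a Nash equilibrium when each player is best-responding to the other.
The row player's best responses — vs Y1: X2 (payoff 5); vs Y2: X1 (payoff 4); vs Y3: X2 (payoff 6).
The column player's best responses — vs X1: Y2 (payoff 1); vs X2: Y1 (payoff 5); vs X3: Y3 (payoff 4).
Mutual best responses occur at (X1, Y2) and (X2, Y1); at each, neither player gains by switching.

(X1, Y2) and (X2, Y1)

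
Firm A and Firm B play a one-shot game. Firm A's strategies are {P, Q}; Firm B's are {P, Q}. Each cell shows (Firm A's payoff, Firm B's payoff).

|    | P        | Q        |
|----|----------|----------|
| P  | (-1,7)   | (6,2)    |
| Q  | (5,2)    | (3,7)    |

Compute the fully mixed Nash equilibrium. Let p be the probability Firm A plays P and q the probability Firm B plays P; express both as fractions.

Each player's mixing probability is pinned down by making the *other* player indifferent.
Firm B indifferent between P and Q: p·7 + (1−p)·2 = p·2 + (1−p)·7 ⟹ 2 + 5p = 7 + (-5)p ⟹ p = 1/2.
Firm A indifferent between P and Q: q·(-1) + (1−q)·6 = q·5 + (1−q)·3 ⟹ 6 + (-7)q = 3 + 2q ⟹ q = 1/3.

p = 1/2, q = 1/3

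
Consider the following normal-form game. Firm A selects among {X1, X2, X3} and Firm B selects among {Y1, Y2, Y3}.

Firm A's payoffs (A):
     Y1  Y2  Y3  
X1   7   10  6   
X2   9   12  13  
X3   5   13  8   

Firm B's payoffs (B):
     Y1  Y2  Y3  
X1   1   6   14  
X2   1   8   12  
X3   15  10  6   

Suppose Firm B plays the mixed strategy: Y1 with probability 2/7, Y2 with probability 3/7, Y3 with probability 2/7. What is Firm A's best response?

X2

Compute Firm A's expected payoff from each pure strategy against the given mix.
X1: (2/7)·7 + (3/7)·10 + (2/7)·6 = 8
X2: (2/7)·9 + (3/7)·12 + (2/7)·13 = 80/7
X3: (2/7)·5 + (3/7)·13 + (2/7)·8 = 65/7
Highest expected payoff is 80/7, from X2.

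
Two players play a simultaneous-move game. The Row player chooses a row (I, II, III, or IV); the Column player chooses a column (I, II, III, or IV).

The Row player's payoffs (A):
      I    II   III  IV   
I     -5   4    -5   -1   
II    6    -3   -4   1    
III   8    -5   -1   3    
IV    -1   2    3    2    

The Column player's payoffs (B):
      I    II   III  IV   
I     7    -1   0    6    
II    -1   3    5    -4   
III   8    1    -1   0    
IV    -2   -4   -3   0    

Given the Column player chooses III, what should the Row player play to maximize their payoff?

With the Column player fixed at III, the Row player's payoffs are: I → -5, II → -4, III → -1, IV → 3.
The maximum is 3, achieved by IV.

IV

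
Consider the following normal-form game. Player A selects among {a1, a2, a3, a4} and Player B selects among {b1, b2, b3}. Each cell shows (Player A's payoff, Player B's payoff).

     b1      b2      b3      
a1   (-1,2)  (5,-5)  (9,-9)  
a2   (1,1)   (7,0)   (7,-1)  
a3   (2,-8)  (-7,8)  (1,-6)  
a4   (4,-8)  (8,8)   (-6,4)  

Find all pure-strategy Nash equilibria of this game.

(a4, b2)

A profile is a Nash equilibrium when each player is best-responding to the other.
Player A's best responses — vs b1: a4 (payoff 4); vs b2: a4 (payoff 8); vs b3: a1 (payoff 9).
Player B's best responses — vs a1: b1 (payoff 2); vs a2: b1 (payoff 1); vs a3: b2 (payoff 8); vs a4: b2 (payoff 8).
The only mutual best response is (a4, b2); neither player gains by switching there.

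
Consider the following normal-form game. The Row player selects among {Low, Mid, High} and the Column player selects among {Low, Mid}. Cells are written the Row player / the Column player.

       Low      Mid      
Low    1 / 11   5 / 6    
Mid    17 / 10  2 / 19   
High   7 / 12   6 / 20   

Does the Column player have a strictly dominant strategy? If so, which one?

No strictly dominant strategy

Check whether one of the Column player's strategies beats all alternatives regardless of what the opponent does.
Low is not dominant: against Mid, Mid gives 19 > 10.
Mid is not dominant: against Low, Low gives 11 > 6.
No single strategy is best against every opponent action.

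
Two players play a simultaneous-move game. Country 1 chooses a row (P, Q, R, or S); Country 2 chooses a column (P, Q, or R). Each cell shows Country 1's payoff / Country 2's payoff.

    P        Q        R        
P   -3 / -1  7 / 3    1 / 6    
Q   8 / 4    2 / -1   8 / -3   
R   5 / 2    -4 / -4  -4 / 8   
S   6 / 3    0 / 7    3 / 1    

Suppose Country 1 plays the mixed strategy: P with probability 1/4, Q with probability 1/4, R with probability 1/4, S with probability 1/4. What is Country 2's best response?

R

Country 2's best reply maximizes expected payoff against the mix.
P: (1/4)·(-1) + (1/4)·4 + (1/4)·2 + (1/4)·3 = 2
Q: (1/4)·3 + (1/4)·(-1) + (1/4)·(-4) + (1/4)·7 = 5/4
R: (1/4)·6 + (1/4)·(-3) + (1/4)·8 + (1/4)·1 = 3
Highest expected payoff is 3, from R.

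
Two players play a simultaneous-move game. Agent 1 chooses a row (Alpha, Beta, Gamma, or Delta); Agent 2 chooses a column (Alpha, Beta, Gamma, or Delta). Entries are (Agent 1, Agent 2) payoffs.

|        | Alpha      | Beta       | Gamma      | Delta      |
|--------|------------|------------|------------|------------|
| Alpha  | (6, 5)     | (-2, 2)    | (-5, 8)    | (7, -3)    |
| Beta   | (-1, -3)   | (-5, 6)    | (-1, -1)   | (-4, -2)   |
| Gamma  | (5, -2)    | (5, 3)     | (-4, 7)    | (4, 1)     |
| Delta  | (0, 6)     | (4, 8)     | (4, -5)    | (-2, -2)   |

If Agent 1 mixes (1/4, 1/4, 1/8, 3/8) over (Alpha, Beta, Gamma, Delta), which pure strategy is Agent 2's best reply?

Beta

Agent 2's best reply maximizes expected payoff against the mix.
Alpha: (1/4)·5 + (1/4)·(-3) + (1/8)·(-2) + (3/8)·6 = 5/2
Beta: (1/4)·2 + (1/4)·6 + (1/8)·3 + (3/8)·8 = 43/8
Gamma: (1/4)·8 + (1/4)·(-1) + (1/8)·7 + (3/8)·(-5) = 3/4
Delta: (1/4)·(-3) + (1/4)·(-2) + (1/8)·1 + (3/8)·(-2) = -15/8
Highest expected payoff is 43/8, from Beta.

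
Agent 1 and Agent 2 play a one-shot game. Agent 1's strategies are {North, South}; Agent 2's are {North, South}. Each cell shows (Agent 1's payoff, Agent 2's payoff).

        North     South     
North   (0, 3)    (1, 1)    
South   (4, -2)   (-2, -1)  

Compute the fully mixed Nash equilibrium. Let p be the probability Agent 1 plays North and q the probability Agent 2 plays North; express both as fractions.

Each player's mixing probability is pinned down by making the *other* player indifferent.
Agent 2 indifferent between North and South: p·3 + (1−p)·(-2) = p·1 + (1−p)·(-1) ⟹ (-2) + 5p = (-1) + 2p ⟹ p = 1/3.
Agent 1 indifferent between North and South: q·0 + (1−q)·1 = q·4 + (1−q)·(-2) ⟹ 1 + (-1)q = (-2) + 6q ⟹ q = 3/7.

p = 1/3, q = 3/7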